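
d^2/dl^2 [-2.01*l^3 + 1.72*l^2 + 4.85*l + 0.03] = 3.44 - 12.06*l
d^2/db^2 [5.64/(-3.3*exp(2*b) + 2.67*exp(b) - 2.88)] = (-5.64*(6.6*exp(b) - 2.67)*(13.2*exp(b) - 5.34)*exp(b) + (74.448*exp(b) - 15.0588)*(3.3*exp(2*b) - 2.67*exp(b) + 2.88))*exp(b)/(3.3*exp(2*b) - 2.67*exp(b) + 2.88)^3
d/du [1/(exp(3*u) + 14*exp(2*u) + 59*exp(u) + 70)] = (-3*exp(2*u) - 28*exp(u) - 59)*exp(u)/(exp(3*u) + 14*exp(2*u) + 59*exp(u) + 70)^2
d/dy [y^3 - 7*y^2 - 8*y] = 3*y^2 - 14*y - 8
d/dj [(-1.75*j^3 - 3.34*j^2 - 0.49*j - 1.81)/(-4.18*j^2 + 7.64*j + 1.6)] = (7.315*j^4 - 26.74*j^3 - 35.9658*j^2 - 25.8196*j + 13.0444)/(17.4724*j^4 - 63.8704*j^3 + 44.9936*j^2 + 24.448*j + 2.56)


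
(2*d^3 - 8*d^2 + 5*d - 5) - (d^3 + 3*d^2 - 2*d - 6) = d^3 - 11*d^2 + 7*d + 1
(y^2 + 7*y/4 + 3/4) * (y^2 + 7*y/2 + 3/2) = y^4 + 21*y^3/4 + 67*y^2/8 + 21*y/4 + 9/8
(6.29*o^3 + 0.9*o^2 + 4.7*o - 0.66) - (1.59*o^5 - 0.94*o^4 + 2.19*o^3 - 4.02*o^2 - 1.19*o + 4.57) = -1.59*o^5 + 0.94*o^4 + 4.1*o^3 + 4.92*o^2 + 5.89*o - 5.23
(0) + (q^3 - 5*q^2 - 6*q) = q^3 - 5*q^2 - 6*q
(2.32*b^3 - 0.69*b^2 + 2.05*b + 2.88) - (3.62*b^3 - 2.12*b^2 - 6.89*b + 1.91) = -1.3*b^3 + 1.43*b^2 + 8.94*b + 0.97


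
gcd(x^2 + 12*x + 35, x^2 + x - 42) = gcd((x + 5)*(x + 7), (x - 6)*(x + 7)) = x + 7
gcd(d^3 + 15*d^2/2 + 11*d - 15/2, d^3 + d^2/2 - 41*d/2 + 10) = d^2 + 9*d/2 - 5/2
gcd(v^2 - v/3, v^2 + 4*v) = v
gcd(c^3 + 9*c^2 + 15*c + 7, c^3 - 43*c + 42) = c + 7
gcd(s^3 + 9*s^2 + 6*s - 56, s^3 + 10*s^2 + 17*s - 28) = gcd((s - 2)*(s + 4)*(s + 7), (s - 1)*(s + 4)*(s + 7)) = s^2 + 11*s + 28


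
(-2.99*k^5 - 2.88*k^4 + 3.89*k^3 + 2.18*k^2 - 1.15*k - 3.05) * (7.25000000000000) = -21.6775*k^5 - 20.88*k^4 + 28.2025*k^3 + 15.805*k^2 - 8.3375*k - 22.1125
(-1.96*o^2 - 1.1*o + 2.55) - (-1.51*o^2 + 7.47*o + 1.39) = -0.45*o^2 - 8.57*o + 1.16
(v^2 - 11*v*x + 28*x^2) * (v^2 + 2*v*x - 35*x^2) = v^4 - 9*v^3*x - 29*v^2*x^2 + 441*v*x^3 - 980*x^4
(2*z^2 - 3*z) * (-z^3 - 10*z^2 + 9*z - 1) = -2*z^5 - 17*z^4 + 48*z^3 - 29*z^2 + 3*z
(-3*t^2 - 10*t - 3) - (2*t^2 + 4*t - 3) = -5*t^2 - 14*t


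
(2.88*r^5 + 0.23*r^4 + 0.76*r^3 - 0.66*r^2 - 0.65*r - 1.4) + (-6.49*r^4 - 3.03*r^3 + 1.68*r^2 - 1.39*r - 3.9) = 2.88*r^5 - 6.26*r^4 - 2.27*r^3 + 1.02*r^2 - 2.04*r - 5.3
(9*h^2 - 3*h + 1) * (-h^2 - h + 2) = -9*h^4 - 6*h^3 + 20*h^2 - 7*h + 2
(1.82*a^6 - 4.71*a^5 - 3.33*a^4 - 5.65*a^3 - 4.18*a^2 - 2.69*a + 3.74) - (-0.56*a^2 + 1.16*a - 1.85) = 1.82*a^6 - 4.71*a^5 - 3.33*a^4 - 5.65*a^3 - 3.62*a^2 - 3.85*a + 5.59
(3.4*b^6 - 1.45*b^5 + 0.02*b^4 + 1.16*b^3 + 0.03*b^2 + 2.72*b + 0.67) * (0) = 0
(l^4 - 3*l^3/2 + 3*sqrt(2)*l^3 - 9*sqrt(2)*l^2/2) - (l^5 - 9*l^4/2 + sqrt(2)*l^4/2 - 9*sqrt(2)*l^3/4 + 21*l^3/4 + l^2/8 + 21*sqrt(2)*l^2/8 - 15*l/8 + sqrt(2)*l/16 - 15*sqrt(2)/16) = -l^5 - sqrt(2)*l^4/2 + 11*l^4/2 - 27*l^3/4 + 21*sqrt(2)*l^3/4 - 57*sqrt(2)*l^2/8 - l^2/8 - sqrt(2)*l/16 + 15*l/8 + 15*sqrt(2)/16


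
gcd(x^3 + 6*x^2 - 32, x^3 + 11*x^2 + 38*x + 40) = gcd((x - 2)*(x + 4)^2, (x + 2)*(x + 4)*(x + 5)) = x + 4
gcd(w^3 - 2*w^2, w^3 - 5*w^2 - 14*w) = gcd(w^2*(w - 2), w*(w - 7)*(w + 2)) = w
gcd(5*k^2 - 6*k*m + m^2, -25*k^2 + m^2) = 5*k - m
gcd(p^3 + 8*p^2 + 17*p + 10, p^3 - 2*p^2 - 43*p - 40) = p^2 + 6*p + 5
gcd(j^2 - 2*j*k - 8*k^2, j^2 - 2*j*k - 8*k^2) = j^2 - 2*j*k - 8*k^2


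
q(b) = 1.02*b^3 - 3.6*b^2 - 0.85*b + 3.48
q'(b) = 3.06*b^2 - 7.2*b - 0.85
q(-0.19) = 3.50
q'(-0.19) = 0.63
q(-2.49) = -32.47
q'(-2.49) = 36.05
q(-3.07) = -57.35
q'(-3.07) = 50.09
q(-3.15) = -61.44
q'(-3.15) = 52.19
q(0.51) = 2.25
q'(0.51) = -3.73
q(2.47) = -5.21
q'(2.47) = 0.03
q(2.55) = -5.18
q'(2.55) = 0.69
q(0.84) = 0.83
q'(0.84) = -4.74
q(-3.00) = -53.91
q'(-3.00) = 48.29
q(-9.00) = -1024.05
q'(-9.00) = 311.81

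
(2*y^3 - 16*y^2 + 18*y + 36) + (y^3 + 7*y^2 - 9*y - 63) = 3*y^3 - 9*y^2 + 9*y - 27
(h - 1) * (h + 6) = h^2 + 5*h - 6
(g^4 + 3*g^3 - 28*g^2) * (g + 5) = g^5 + 8*g^4 - 13*g^3 - 140*g^2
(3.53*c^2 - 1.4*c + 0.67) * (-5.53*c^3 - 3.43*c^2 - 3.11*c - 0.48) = -19.5209*c^5 - 4.3659*c^4 - 9.8814*c^3 + 0.361499999999999*c^2 - 1.4117*c - 0.3216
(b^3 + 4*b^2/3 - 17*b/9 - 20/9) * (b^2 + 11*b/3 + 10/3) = b^5 + 5*b^4 + 19*b^3/3 - 127*b^2/27 - 130*b/9 - 200/27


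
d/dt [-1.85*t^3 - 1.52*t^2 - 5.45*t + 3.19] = -5.55*t^2 - 3.04*t - 5.45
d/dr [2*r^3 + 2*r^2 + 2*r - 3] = 6*r^2 + 4*r + 2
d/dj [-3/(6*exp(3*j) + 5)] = 54*exp(3*j)/(6*exp(3*j) + 5)^2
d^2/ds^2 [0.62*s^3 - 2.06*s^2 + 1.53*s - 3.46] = 3.72*s - 4.12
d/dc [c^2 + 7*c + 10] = 2*c + 7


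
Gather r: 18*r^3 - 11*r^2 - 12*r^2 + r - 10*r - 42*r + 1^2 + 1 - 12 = 18*r^3 - 23*r^2 - 51*r - 10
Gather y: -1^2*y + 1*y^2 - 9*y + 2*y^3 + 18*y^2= 2*y^3 + 19*y^2 - 10*y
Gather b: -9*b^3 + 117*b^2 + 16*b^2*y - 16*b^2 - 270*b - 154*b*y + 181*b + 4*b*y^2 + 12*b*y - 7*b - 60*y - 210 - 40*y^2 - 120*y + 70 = -9*b^3 + b^2*(16*y + 101) + b*(4*y^2 - 142*y - 96) - 40*y^2 - 180*y - 140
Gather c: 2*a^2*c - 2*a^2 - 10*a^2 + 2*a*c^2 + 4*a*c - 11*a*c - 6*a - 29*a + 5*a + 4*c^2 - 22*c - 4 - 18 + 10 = -12*a^2 - 30*a + c^2*(2*a + 4) + c*(2*a^2 - 7*a - 22) - 12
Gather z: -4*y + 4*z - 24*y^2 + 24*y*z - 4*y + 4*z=-24*y^2 - 8*y + z*(24*y + 8)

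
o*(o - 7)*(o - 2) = o^3 - 9*o^2 + 14*o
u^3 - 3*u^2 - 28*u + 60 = (u - 6)*(u - 2)*(u + 5)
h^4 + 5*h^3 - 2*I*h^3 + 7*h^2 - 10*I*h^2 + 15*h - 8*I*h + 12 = (h + 1)*(h + 4)*(h - 3*I)*(h + I)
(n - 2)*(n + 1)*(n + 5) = n^3 + 4*n^2 - 7*n - 10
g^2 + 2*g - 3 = (g - 1)*(g + 3)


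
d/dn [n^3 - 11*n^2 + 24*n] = 3*n^2 - 22*n + 24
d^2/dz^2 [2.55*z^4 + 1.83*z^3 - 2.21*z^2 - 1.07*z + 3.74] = 30.6*z^2 + 10.98*z - 4.42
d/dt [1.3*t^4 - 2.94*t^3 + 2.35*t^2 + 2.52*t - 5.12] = 5.2*t^3 - 8.82*t^2 + 4.7*t + 2.52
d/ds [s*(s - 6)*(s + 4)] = 3*s^2 - 4*s - 24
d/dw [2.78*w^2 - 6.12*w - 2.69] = 5.56*w - 6.12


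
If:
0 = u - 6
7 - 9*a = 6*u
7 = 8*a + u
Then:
No Solution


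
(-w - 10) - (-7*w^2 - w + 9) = 7*w^2 - 19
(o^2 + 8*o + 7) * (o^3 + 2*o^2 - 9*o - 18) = o^5 + 10*o^4 + 14*o^3 - 76*o^2 - 207*o - 126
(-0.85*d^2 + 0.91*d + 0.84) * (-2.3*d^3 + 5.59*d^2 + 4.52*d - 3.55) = 1.955*d^5 - 6.8445*d^4 - 0.687099999999999*d^3 + 11.8263*d^2 + 0.566299999999999*d - 2.982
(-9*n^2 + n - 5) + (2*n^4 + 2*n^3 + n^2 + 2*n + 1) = 2*n^4 + 2*n^3 - 8*n^2 + 3*n - 4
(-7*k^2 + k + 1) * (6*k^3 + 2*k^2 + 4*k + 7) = -42*k^5 - 8*k^4 - 20*k^3 - 43*k^2 + 11*k + 7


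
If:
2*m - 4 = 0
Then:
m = 2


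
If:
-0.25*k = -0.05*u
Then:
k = 0.2*u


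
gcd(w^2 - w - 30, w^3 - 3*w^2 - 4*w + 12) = 1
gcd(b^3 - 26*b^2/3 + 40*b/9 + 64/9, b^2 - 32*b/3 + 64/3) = b - 8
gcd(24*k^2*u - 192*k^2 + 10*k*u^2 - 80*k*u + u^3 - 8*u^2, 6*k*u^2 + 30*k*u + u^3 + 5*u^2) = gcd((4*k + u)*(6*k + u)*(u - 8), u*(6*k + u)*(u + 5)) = 6*k + u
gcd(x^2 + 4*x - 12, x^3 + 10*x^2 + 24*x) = x + 6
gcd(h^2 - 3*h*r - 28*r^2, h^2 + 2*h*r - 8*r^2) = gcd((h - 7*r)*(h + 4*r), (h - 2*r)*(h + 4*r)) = h + 4*r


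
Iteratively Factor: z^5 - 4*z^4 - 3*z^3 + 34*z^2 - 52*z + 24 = (z - 2)*(z^4 - 2*z^3 - 7*z^2 + 20*z - 12) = (z - 2)^2*(z^3 - 7*z + 6) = (z - 2)^2*(z - 1)*(z^2 + z - 6) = (z - 2)^3*(z - 1)*(z + 3)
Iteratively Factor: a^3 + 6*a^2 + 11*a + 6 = (a + 3)*(a^2 + 3*a + 2) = (a + 1)*(a + 3)*(a + 2)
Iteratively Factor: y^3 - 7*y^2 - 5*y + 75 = (y + 3)*(y^2 - 10*y + 25) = (y - 5)*(y + 3)*(y - 5)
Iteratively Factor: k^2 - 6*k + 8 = (k - 4)*(k - 2)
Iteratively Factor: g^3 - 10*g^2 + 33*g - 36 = (g - 3)*(g^2 - 7*g + 12) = (g - 4)*(g - 3)*(g - 3)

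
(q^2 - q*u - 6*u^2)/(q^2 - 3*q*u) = (q + 2*u)/q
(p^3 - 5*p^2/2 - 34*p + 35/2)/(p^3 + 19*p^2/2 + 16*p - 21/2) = (p^2 - 2*p - 35)/(p^2 + 10*p + 21)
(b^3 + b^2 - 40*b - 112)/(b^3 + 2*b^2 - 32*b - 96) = (b - 7)/(b - 6)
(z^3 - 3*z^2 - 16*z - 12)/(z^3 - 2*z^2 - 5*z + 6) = (z^2 - 5*z - 6)/(z^2 - 4*z + 3)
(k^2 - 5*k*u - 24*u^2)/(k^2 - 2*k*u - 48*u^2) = (k + 3*u)/(k + 6*u)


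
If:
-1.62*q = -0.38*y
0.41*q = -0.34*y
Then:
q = 0.00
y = 0.00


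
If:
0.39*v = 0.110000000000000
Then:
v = 0.28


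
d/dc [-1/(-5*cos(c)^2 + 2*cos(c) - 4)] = 2*(5*cos(c) - 1)*sin(c)/(5*cos(c)^2 - 2*cos(c) + 4)^2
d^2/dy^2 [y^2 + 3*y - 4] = 2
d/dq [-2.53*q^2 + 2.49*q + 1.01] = 2.49 - 5.06*q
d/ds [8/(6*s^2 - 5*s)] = 8*(5 - 12*s)/(s^2*(6*s - 5)^2)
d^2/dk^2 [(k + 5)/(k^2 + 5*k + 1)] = 2*((k + 5)*(2*k + 5)^2 - (3*k + 10)*(k^2 + 5*k + 1))/(k^2 + 5*k + 1)^3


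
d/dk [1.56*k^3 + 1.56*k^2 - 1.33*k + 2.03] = 4.68*k^2 + 3.12*k - 1.33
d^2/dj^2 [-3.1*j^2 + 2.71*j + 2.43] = -6.20000000000000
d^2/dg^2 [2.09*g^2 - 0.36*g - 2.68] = 4.18000000000000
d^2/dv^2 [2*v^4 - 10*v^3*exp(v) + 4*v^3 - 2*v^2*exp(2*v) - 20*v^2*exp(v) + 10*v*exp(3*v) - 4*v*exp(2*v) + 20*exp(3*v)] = -10*v^3*exp(v) - 8*v^2*exp(2*v) - 80*v^2*exp(v) + 24*v^2 + 90*v*exp(3*v) - 32*v*exp(2*v) - 140*v*exp(v) + 24*v + 240*exp(3*v) - 20*exp(2*v) - 40*exp(v)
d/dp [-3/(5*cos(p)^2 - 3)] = -60*sin(2*p)/(5*cos(2*p) - 1)^2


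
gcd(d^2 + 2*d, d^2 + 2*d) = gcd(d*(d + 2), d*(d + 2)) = d^2 + 2*d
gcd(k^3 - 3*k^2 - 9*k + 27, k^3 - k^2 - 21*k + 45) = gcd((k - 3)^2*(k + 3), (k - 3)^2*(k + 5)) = k^2 - 6*k + 9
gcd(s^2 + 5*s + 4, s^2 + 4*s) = s + 4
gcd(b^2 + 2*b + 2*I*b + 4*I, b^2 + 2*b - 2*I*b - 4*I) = b + 2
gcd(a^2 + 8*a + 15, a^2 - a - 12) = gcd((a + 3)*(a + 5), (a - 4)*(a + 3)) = a + 3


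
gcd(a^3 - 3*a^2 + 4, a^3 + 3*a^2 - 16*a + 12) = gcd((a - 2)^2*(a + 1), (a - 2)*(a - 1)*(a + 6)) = a - 2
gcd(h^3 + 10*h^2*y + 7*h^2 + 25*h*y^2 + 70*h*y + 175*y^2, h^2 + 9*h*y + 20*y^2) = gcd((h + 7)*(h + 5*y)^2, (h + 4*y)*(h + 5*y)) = h + 5*y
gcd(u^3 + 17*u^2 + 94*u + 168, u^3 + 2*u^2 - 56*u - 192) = u^2 + 10*u + 24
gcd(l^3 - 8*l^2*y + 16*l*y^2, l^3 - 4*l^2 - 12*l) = l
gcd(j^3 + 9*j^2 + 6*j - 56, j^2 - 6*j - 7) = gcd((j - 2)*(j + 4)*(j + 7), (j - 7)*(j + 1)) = 1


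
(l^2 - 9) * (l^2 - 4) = l^4 - 13*l^2 + 36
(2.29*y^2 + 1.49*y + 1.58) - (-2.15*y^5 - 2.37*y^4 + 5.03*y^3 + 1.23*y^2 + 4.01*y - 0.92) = 2.15*y^5 + 2.37*y^4 - 5.03*y^3 + 1.06*y^2 - 2.52*y + 2.5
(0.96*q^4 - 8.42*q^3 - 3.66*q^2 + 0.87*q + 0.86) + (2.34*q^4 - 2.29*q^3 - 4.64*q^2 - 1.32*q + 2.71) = 3.3*q^4 - 10.71*q^3 - 8.3*q^2 - 0.45*q + 3.57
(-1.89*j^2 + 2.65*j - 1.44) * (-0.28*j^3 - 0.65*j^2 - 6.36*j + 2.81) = 0.5292*j^5 + 0.4865*j^4 + 10.7011*j^3 - 21.2289*j^2 + 16.6049*j - 4.0464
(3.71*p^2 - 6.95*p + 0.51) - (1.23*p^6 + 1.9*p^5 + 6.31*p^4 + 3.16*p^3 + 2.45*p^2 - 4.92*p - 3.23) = -1.23*p^6 - 1.9*p^5 - 6.31*p^4 - 3.16*p^3 + 1.26*p^2 - 2.03*p + 3.74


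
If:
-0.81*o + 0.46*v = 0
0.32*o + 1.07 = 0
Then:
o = -3.34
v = -5.89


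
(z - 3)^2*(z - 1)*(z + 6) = z^4 - z^3 - 27*z^2 + 81*z - 54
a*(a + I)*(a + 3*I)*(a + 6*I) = a^4 + 10*I*a^3 - 27*a^2 - 18*I*a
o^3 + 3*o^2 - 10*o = o*(o - 2)*(o + 5)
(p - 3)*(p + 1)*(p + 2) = p^3 - 7*p - 6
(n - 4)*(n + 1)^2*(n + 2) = n^4 - 11*n^2 - 18*n - 8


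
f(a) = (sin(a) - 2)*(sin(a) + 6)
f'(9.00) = -4.40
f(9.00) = -10.18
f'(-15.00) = -2.05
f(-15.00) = -14.18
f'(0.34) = 4.40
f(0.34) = -10.55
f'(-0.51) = 2.64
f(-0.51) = -13.71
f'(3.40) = -3.37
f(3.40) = -12.96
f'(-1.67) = -0.20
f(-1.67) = -14.99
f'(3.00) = -4.24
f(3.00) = -11.42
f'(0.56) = 4.29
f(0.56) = -9.59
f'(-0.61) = 2.34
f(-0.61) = -13.96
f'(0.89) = 3.50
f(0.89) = -8.29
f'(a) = (sin(a) - 2)*cos(a) + (sin(a) + 6)*cos(a) = 2*(sin(a) + 2)*cos(a)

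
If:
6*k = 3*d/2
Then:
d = 4*k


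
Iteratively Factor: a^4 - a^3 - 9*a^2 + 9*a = (a - 1)*(a^3 - 9*a) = (a - 1)*(a + 3)*(a^2 - 3*a) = a*(a - 1)*(a + 3)*(a - 3)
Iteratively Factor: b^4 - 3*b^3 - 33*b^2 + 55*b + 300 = (b + 3)*(b^3 - 6*b^2 - 15*b + 100) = (b - 5)*(b + 3)*(b^2 - b - 20) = (b - 5)^2*(b + 3)*(b + 4)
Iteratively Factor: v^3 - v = (v + 1)*(v^2 - v) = (v - 1)*(v + 1)*(v)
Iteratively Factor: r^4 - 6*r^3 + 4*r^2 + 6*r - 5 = (r - 1)*(r^3 - 5*r^2 - r + 5) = (r - 1)^2*(r^2 - 4*r - 5) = (r - 5)*(r - 1)^2*(r + 1)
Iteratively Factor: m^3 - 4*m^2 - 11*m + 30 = (m - 2)*(m^2 - 2*m - 15) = (m - 5)*(m - 2)*(m + 3)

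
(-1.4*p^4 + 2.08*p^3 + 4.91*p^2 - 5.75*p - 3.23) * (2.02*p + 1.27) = -2.828*p^5 + 2.4236*p^4 + 12.5598*p^3 - 5.3793*p^2 - 13.8271*p - 4.1021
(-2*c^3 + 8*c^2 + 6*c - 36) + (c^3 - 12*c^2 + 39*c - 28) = -c^3 - 4*c^2 + 45*c - 64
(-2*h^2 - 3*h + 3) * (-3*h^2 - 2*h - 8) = 6*h^4 + 13*h^3 + 13*h^2 + 18*h - 24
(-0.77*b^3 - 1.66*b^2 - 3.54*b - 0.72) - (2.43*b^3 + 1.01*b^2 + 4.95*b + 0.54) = -3.2*b^3 - 2.67*b^2 - 8.49*b - 1.26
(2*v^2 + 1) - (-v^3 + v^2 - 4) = v^3 + v^2 + 5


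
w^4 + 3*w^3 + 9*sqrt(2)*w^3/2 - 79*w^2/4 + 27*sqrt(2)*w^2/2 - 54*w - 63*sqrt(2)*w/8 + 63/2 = (w - 1/2)*(w + 7/2)*(w - 3*sqrt(2)/2)*(w + 6*sqrt(2))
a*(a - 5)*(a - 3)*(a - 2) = a^4 - 10*a^3 + 31*a^2 - 30*a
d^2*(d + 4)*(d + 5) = d^4 + 9*d^3 + 20*d^2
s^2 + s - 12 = (s - 3)*(s + 4)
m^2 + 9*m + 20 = (m + 4)*(m + 5)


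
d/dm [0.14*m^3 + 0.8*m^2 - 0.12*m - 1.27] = 0.42*m^2 + 1.6*m - 0.12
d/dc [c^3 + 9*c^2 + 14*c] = 3*c^2 + 18*c + 14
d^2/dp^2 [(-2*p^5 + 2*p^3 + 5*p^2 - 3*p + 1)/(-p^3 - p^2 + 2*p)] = 2*(2*p^9 + 6*p^8 - 6*p^7 - 35*p^6 + 45*p^5 - 27*p^4 - 17*p^3 + 3*p^2 + 6*p - 4)/(p^3*(p^6 + 3*p^5 - 3*p^4 - 11*p^3 + 6*p^2 + 12*p - 8))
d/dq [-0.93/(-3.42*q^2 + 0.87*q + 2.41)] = (0.8091 - 6.3612*q)/(-3.42*q^2 + 0.87*q + 2.41)^2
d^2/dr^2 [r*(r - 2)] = 2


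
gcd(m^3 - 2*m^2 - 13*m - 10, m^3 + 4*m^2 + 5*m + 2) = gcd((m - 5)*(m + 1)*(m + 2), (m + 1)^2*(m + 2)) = m^2 + 3*m + 2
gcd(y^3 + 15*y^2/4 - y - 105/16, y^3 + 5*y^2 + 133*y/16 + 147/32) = y + 3/2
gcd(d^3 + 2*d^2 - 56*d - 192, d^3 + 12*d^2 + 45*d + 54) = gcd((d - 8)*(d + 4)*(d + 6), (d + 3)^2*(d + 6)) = d + 6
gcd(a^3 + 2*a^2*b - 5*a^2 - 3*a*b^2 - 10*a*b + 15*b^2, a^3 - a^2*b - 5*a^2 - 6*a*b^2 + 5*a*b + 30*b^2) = a - 5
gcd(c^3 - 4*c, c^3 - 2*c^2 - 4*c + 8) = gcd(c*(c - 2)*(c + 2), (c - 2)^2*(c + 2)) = c^2 - 4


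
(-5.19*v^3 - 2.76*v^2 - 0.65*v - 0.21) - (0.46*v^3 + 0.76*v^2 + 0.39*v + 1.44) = -5.65*v^3 - 3.52*v^2 - 1.04*v - 1.65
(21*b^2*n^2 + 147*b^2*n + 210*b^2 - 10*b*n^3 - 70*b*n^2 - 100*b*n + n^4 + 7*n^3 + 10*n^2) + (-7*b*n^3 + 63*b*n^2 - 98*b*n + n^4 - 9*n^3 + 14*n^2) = 21*b^2*n^2 + 147*b^2*n + 210*b^2 - 17*b*n^3 - 7*b*n^2 - 198*b*n + 2*n^4 - 2*n^3 + 24*n^2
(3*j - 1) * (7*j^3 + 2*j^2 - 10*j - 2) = 21*j^4 - j^3 - 32*j^2 + 4*j + 2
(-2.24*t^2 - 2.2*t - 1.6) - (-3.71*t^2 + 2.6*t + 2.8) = 1.47*t^2 - 4.8*t - 4.4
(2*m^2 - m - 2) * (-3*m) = -6*m^3 + 3*m^2 + 6*m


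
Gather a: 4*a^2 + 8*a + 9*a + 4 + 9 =4*a^2 + 17*a + 13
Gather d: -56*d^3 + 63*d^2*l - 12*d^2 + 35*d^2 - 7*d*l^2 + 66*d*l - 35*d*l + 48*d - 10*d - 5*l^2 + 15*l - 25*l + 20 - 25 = -56*d^3 + d^2*(63*l + 23) + d*(-7*l^2 + 31*l + 38) - 5*l^2 - 10*l - 5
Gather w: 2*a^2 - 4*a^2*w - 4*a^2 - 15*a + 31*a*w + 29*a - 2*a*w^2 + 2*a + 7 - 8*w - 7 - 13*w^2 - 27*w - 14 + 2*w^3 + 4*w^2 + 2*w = -2*a^2 + 16*a + 2*w^3 + w^2*(-2*a - 9) + w*(-4*a^2 + 31*a - 33) - 14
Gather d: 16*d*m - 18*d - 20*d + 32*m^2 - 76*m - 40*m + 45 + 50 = d*(16*m - 38) + 32*m^2 - 116*m + 95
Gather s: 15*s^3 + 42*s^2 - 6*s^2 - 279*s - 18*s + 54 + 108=15*s^3 + 36*s^2 - 297*s + 162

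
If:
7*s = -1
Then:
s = -1/7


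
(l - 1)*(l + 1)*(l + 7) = l^3 + 7*l^2 - l - 7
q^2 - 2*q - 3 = (q - 3)*(q + 1)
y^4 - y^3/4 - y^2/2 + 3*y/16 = y*(y - 1/2)^2*(y + 3/4)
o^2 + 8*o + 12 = (o + 2)*(o + 6)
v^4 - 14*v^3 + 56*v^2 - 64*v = v*(v - 8)*(v - 4)*(v - 2)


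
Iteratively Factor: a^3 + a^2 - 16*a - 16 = (a + 4)*(a^2 - 3*a - 4) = (a + 1)*(a + 4)*(a - 4)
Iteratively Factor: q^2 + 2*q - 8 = (q + 4)*(q - 2)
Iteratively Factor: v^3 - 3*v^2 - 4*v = (v + 1)*(v^2 - 4*v) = v*(v + 1)*(v - 4)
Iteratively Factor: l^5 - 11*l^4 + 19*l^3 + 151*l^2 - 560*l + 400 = (l + 4)*(l^4 - 15*l^3 + 79*l^2 - 165*l + 100) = (l - 5)*(l + 4)*(l^3 - 10*l^2 + 29*l - 20) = (l - 5)^2*(l + 4)*(l^2 - 5*l + 4) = (l - 5)^2*(l - 4)*(l + 4)*(l - 1)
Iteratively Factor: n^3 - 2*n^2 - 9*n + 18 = (n - 3)*(n^2 + n - 6) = (n - 3)*(n - 2)*(n + 3)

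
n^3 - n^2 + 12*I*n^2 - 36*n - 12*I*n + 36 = (n - 1)*(n + 6*I)^2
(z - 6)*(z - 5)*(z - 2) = z^3 - 13*z^2 + 52*z - 60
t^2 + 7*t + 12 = (t + 3)*(t + 4)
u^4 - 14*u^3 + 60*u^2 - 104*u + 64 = (u - 8)*(u - 2)^3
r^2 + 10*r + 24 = (r + 4)*(r + 6)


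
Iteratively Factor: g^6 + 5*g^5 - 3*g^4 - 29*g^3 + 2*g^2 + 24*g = (g + 1)*(g^5 + 4*g^4 - 7*g^3 - 22*g^2 + 24*g) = g*(g + 1)*(g^4 + 4*g^3 - 7*g^2 - 22*g + 24) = g*(g - 1)*(g + 1)*(g^3 + 5*g^2 - 2*g - 24) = g*(g - 2)*(g - 1)*(g + 1)*(g^2 + 7*g + 12) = g*(g - 2)*(g - 1)*(g + 1)*(g + 3)*(g + 4)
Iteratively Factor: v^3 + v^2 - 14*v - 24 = (v + 2)*(v^2 - v - 12) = (v - 4)*(v + 2)*(v + 3)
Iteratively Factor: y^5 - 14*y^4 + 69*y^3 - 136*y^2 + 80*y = (y - 4)*(y^4 - 10*y^3 + 29*y^2 - 20*y) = (y - 4)^2*(y^3 - 6*y^2 + 5*y) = y*(y - 4)^2*(y^2 - 6*y + 5) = y*(y - 5)*(y - 4)^2*(y - 1)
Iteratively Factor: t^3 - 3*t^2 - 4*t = (t - 4)*(t^2 + t) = t*(t - 4)*(t + 1)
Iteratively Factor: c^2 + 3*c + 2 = (c + 1)*(c + 2)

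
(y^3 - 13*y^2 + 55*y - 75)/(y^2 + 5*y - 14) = (y^3 - 13*y^2 + 55*y - 75)/(y^2 + 5*y - 14)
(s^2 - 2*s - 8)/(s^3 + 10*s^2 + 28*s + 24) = (s - 4)/(s^2 + 8*s + 12)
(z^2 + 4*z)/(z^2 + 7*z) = (z + 4)/(z + 7)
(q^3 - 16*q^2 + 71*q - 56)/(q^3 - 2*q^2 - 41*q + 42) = (q - 8)/(q + 6)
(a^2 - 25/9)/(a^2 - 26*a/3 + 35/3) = (a + 5/3)/(a - 7)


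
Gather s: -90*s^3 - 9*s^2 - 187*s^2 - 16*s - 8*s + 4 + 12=-90*s^3 - 196*s^2 - 24*s + 16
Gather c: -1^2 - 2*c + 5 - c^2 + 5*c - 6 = -c^2 + 3*c - 2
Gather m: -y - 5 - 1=-y - 6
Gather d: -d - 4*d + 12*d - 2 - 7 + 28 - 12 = 7*d + 7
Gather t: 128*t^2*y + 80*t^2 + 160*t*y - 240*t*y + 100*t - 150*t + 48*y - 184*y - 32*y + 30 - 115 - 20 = t^2*(128*y + 80) + t*(-80*y - 50) - 168*y - 105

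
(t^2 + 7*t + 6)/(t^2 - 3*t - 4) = (t + 6)/(t - 4)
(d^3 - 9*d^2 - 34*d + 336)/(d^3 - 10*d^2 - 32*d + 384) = (d - 7)/(d - 8)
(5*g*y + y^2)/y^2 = (5*g + y)/y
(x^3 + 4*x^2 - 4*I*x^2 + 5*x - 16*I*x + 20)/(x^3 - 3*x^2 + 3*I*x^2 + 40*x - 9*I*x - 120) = (x^2 + x*(4 + I) + 4*I)/(x^2 + x*(-3 + 8*I) - 24*I)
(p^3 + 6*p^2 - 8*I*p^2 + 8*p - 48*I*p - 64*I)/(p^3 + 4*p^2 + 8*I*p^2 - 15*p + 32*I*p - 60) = (p^2 + p*(2 - 8*I) - 16*I)/(p^2 + 8*I*p - 15)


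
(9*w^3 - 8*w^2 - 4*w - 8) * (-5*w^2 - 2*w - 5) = -45*w^5 + 22*w^4 - 9*w^3 + 88*w^2 + 36*w + 40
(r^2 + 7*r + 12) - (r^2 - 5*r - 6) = 12*r + 18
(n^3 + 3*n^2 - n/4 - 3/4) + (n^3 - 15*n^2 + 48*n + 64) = 2*n^3 - 12*n^2 + 191*n/4 + 253/4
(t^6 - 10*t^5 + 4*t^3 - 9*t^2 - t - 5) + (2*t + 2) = t^6 - 10*t^5 + 4*t^3 - 9*t^2 + t - 3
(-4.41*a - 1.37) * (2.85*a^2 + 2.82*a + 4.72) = -12.5685*a^3 - 16.3407*a^2 - 24.6786*a - 6.4664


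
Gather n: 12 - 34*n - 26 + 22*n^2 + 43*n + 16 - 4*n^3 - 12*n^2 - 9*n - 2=-4*n^3 + 10*n^2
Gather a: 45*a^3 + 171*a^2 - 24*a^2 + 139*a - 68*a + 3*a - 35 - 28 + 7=45*a^3 + 147*a^2 + 74*a - 56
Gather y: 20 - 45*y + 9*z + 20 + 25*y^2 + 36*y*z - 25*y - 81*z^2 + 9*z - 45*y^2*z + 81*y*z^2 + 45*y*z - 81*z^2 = y^2*(25 - 45*z) + y*(81*z^2 + 81*z - 70) - 162*z^2 + 18*z + 40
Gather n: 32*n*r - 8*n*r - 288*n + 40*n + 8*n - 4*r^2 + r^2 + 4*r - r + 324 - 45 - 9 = n*(24*r - 240) - 3*r^2 + 3*r + 270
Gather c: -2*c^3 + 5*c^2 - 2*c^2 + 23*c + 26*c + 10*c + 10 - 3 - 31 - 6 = -2*c^3 + 3*c^2 + 59*c - 30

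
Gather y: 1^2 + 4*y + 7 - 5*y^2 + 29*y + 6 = -5*y^2 + 33*y + 14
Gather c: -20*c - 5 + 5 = -20*c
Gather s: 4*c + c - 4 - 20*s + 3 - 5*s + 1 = 5*c - 25*s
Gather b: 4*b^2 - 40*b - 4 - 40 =4*b^2 - 40*b - 44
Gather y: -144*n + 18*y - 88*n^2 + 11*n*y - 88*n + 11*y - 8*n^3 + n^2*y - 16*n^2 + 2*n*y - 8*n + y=-8*n^3 - 104*n^2 - 240*n + y*(n^2 + 13*n + 30)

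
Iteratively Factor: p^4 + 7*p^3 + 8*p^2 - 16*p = (p - 1)*(p^3 + 8*p^2 + 16*p) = p*(p - 1)*(p^2 + 8*p + 16) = p*(p - 1)*(p + 4)*(p + 4)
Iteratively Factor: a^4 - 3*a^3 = (a)*(a^3 - 3*a^2) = a*(a - 3)*(a^2) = a^2*(a - 3)*(a)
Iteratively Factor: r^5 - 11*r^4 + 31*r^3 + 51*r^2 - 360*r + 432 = (r - 3)*(r^4 - 8*r^3 + 7*r^2 + 72*r - 144) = (r - 3)*(r + 3)*(r^3 - 11*r^2 + 40*r - 48) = (r - 3)^2*(r + 3)*(r^2 - 8*r + 16) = (r - 4)*(r - 3)^2*(r + 3)*(r - 4)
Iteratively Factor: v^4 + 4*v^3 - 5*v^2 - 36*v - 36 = (v - 3)*(v^3 + 7*v^2 + 16*v + 12) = (v - 3)*(v + 3)*(v^2 + 4*v + 4) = (v - 3)*(v + 2)*(v + 3)*(v + 2)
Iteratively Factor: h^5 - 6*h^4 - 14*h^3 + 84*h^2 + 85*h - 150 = (h - 5)*(h^4 - h^3 - 19*h^2 - 11*h + 30) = (h - 5)*(h + 2)*(h^3 - 3*h^2 - 13*h + 15) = (h - 5)*(h - 1)*(h + 2)*(h^2 - 2*h - 15) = (h - 5)*(h - 1)*(h + 2)*(h + 3)*(h - 5)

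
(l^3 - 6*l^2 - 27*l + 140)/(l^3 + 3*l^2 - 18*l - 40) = (l - 7)/(l + 2)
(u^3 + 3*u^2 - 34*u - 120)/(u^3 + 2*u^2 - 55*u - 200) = (u^2 - 2*u - 24)/(u^2 - 3*u - 40)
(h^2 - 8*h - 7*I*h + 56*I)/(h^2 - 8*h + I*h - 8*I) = (h - 7*I)/(h + I)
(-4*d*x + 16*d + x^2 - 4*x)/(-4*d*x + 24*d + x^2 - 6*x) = (x - 4)/(x - 6)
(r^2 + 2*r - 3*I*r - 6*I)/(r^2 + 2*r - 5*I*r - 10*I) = (r - 3*I)/(r - 5*I)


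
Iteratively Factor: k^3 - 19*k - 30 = (k - 5)*(k^2 + 5*k + 6) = (k - 5)*(k + 2)*(k + 3)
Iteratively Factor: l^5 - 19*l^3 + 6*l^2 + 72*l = (l - 3)*(l^4 + 3*l^3 - 10*l^2 - 24*l) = (l - 3)*(l + 2)*(l^3 + l^2 - 12*l) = l*(l - 3)*(l + 2)*(l^2 + l - 12) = l*(l - 3)^2*(l + 2)*(l + 4)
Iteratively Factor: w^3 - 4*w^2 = (w - 4)*(w^2) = w*(w - 4)*(w)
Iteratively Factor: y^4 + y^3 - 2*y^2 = (y)*(y^3 + y^2 - 2*y) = y*(y + 2)*(y^2 - y) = y^2*(y + 2)*(y - 1)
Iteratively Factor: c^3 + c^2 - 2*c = (c - 1)*(c^2 + 2*c) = c*(c - 1)*(c + 2)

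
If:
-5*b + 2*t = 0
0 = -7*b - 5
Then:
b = -5/7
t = -25/14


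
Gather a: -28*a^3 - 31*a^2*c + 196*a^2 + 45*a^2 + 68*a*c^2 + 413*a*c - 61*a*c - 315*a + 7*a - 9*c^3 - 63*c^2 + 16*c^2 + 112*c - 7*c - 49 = -28*a^3 + a^2*(241 - 31*c) + a*(68*c^2 + 352*c - 308) - 9*c^3 - 47*c^2 + 105*c - 49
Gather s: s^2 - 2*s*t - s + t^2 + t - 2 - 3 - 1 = s^2 + s*(-2*t - 1) + t^2 + t - 6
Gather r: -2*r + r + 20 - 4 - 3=13 - r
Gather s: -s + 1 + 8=9 - s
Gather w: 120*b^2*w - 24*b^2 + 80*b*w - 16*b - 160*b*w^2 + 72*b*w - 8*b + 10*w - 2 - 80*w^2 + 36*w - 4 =-24*b^2 - 24*b + w^2*(-160*b - 80) + w*(120*b^2 + 152*b + 46) - 6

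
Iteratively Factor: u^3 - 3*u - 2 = (u - 2)*(u^2 + 2*u + 1) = (u - 2)*(u + 1)*(u + 1)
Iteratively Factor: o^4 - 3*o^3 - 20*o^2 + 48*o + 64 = (o - 4)*(o^3 + o^2 - 16*o - 16) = (o - 4)^2*(o^2 + 5*o + 4) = (o - 4)^2*(o + 4)*(o + 1)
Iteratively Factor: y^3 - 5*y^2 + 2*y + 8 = (y + 1)*(y^2 - 6*y + 8) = (y - 2)*(y + 1)*(y - 4)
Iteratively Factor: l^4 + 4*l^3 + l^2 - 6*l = (l + 3)*(l^3 + l^2 - 2*l) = l*(l + 3)*(l^2 + l - 2) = l*(l + 2)*(l + 3)*(l - 1)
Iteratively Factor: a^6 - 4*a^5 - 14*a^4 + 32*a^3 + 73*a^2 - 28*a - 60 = (a - 3)*(a^5 - a^4 - 17*a^3 - 19*a^2 + 16*a + 20) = (a - 3)*(a - 1)*(a^4 - 17*a^2 - 36*a - 20) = (a - 3)*(a - 1)*(a + 2)*(a^3 - 2*a^2 - 13*a - 10) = (a - 3)*(a - 1)*(a + 1)*(a + 2)*(a^2 - 3*a - 10) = (a - 3)*(a - 1)*(a + 1)*(a + 2)^2*(a - 5)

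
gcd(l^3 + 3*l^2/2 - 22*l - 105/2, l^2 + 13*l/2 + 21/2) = l^2 + 13*l/2 + 21/2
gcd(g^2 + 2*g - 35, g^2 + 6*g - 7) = g + 7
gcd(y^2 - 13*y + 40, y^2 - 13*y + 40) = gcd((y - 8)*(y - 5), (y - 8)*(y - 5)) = y^2 - 13*y + 40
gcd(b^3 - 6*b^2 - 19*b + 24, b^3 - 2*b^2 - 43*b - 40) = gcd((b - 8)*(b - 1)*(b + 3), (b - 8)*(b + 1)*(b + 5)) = b - 8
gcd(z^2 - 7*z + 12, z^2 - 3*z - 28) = 1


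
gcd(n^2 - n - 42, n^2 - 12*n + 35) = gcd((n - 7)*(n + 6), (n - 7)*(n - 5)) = n - 7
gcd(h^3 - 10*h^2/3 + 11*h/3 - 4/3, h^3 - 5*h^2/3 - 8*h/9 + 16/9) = h - 4/3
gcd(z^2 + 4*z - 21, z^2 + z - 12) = z - 3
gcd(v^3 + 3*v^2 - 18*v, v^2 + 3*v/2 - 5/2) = 1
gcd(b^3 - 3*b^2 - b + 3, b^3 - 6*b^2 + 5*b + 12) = b^2 - 2*b - 3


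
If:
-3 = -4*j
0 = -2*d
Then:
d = 0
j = 3/4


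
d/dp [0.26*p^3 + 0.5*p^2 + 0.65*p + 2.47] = 0.78*p^2 + 1.0*p + 0.65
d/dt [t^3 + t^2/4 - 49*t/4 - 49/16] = 3*t^2 + t/2 - 49/4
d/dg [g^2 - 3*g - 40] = 2*g - 3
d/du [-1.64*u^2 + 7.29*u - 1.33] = 7.29 - 3.28*u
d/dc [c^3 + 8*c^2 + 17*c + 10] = 3*c^2 + 16*c + 17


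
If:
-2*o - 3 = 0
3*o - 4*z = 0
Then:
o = -3/2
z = -9/8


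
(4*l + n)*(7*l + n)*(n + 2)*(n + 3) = 28*l^2*n^2 + 140*l^2*n + 168*l^2 + 11*l*n^3 + 55*l*n^2 + 66*l*n + n^4 + 5*n^3 + 6*n^2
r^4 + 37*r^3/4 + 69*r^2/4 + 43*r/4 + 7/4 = (r + 1/4)*(r + 1)^2*(r + 7)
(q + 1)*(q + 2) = q^2 + 3*q + 2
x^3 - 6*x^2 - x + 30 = (x - 5)*(x - 3)*(x + 2)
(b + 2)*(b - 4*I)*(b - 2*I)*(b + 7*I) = b^4 + 2*b^3 + I*b^3 + 34*b^2 + 2*I*b^2 + 68*b - 56*I*b - 112*I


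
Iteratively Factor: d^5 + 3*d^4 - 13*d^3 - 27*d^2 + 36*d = (d - 3)*(d^4 + 6*d^3 + 5*d^2 - 12*d) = (d - 3)*(d + 4)*(d^3 + 2*d^2 - 3*d) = (d - 3)*(d - 1)*(d + 4)*(d^2 + 3*d) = d*(d - 3)*(d - 1)*(d + 4)*(d + 3)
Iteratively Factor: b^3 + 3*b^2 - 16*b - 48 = (b + 4)*(b^2 - b - 12) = (b + 3)*(b + 4)*(b - 4)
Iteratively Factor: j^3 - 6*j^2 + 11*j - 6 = (j - 3)*(j^2 - 3*j + 2) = (j - 3)*(j - 2)*(j - 1)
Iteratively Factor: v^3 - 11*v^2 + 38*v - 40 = (v - 5)*(v^2 - 6*v + 8) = (v - 5)*(v - 4)*(v - 2)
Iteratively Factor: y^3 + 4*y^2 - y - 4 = (y + 4)*(y^2 - 1) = (y + 1)*(y + 4)*(y - 1)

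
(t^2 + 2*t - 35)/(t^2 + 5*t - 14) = (t - 5)/(t - 2)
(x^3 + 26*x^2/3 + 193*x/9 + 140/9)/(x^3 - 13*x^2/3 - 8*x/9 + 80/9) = (3*x^2 + 22*x + 35)/(3*x^2 - 17*x + 20)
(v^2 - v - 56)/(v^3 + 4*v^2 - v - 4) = (v^2 - v - 56)/(v^3 + 4*v^2 - v - 4)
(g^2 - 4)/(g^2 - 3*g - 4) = (4 - g^2)/(-g^2 + 3*g + 4)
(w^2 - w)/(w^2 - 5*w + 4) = w/(w - 4)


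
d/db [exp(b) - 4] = exp(b)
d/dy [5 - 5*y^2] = -10*y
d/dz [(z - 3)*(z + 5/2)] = 2*z - 1/2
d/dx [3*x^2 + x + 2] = 6*x + 1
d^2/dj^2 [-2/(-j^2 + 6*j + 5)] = 4*(j^2 - 6*j - 4*(j - 3)^2 - 5)/(-j^2 + 6*j + 5)^3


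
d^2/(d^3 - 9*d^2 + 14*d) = d/(d^2 - 9*d + 14)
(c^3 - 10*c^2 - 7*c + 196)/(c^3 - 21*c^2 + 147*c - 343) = (c + 4)/(c - 7)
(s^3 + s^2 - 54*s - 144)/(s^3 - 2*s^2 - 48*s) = (s + 3)/s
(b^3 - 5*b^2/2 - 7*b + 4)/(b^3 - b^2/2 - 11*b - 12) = (2*b - 1)/(2*b + 3)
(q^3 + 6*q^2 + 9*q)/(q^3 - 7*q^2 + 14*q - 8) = q*(q^2 + 6*q + 9)/(q^3 - 7*q^2 + 14*q - 8)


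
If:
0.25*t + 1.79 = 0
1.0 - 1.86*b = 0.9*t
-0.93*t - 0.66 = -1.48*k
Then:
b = 4.00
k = -4.05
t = -7.16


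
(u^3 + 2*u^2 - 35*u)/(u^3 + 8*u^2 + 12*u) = (u^2 + 2*u - 35)/(u^2 + 8*u + 12)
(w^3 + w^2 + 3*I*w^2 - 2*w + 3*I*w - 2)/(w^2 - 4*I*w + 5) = (w^2 + w*(1 + 2*I) + 2*I)/(w - 5*I)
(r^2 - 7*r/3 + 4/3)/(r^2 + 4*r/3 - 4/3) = (3*r^2 - 7*r + 4)/(3*r^2 + 4*r - 4)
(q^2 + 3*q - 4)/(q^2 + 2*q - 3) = (q + 4)/(q + 3)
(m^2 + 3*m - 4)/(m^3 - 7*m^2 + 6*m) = (m + 4)/(m*(m - 6))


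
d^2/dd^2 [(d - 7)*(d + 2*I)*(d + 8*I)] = 6*d - 14 + 20*I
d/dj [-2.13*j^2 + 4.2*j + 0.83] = 4.2 - 4.26*j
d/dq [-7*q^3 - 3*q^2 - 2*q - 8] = -21*q^2 - 6*q - 2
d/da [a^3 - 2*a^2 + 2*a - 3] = 3*a^2 - 4*a + 2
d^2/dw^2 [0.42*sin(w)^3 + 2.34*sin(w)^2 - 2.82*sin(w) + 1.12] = 2.505*sin(w) + 0.945*sin(3*w) + 4.68*cos(2*w)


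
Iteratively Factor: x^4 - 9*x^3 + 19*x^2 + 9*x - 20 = (x + 1)*(x^3 - 10*x^2 + 29*x - 20) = (x - 4)*(x + 1)*(x^2 - 6*x + 5) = (x - 5)*(x - 4)*(x + 1)*(x - 1)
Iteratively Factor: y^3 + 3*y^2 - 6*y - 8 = (y - 2)*(y^2 + 5*y + 4) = (y - 2)*(y + 4)*(y + 1)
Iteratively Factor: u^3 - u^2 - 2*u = (u - 2)*(u^2 + u) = u*(u - 2)*(u + 1)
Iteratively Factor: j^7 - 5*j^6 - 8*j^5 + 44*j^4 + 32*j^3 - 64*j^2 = (j + 2)*(j^6 - 7*j^5 + 6*j^4 + 32*j^3 - 32*j^2) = (j - 4)*(j + 2)*(j^5 - 3*j^4 - 6*j^3 + 8*j^2) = (j - 4)*(j - 1)*(j + 2)*(j^4 - 2*j^3 - 8*j^2) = j*(j - 4)*(j - 1)*(j + 2)*(j^3 - 2*j^2 - 8*j) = j^2*(j - 4)*(j - 1)*(j + 2)*(j^2 - 2*j - 8) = j^2*(j - 4)^2*(j - 1)*(j + 2)*(j + 2)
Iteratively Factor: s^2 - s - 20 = (s - 5)*(s + 4)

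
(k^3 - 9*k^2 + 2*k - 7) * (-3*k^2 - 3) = -3*k^5 + 27*k^4 - 9*k^3 + 48*k^2 - 6*k + 21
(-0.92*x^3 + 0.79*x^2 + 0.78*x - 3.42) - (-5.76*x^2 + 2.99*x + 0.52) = -0.92*x^3 + 6.55*x^2 - 2.21*x - 3.94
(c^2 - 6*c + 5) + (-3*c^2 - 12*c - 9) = -2*c^2 - 18*c - 4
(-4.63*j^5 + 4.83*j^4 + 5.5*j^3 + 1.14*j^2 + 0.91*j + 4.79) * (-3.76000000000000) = 17.4088*j^5 - 18.1608*j^4 - 20.68*j^3 - 4.2864*j^2 - 3.4216*j - 18.0104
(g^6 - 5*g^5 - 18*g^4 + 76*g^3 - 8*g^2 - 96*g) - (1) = g^6 - 5*g^5 - 18*g^4 + 76*g^3 - 8*g^2 - 96*g - 1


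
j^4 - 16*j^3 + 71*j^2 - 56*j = j*(j - 8)*(j - 7)*(j - 1)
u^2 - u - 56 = (u - 8)*(u + 7)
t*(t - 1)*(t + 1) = t^3 - t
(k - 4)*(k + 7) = k^2 + 3*k - 28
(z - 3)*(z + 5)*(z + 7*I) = z^3 + 2*z^2 + 7*I*z^2 - 15*z + 14*I*z - 105*I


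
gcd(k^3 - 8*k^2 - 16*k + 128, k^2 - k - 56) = k - 8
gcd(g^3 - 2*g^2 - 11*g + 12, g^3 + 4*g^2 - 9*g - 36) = g + 3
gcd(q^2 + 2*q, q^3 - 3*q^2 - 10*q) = q^2 + 2*q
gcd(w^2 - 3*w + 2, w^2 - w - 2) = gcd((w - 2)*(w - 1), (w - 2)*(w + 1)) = w - 2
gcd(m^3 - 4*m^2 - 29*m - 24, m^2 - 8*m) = m - 8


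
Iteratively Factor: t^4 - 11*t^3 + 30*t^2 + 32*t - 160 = (t + 2)*(t^3 - 13*t^2 + 56*t - 80) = (t - 4)*(t + 2)*(t^2 - 9*t + 20) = (t - 5)*(t - 4)*(t + 2)*(t - 4)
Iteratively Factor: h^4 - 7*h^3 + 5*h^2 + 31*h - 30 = (h - 3)*(h^3 - 4*h^2 - 7*h + 10) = (h - 5)*(h - 3)*(h^2 + h - 2) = (h - 5)*(h - 3)*(h + 2)*(h - 1)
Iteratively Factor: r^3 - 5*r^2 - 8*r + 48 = (r + 3)*(r^2 - 8*r + 16) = (r - 4)*(r + 3)*(r - 4)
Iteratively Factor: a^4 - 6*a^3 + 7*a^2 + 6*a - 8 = (a - 4)*(a^3 - 2*a^2 - a + 2) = (a - 4)*(a - 1)*(a^2 - a - 2) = (a - 4)*(a - 2)*(a - 1)*(a + 1)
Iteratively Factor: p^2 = (p)*(p)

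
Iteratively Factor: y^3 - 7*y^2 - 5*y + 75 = (y - 5)*(y^2 - 2*y - 15) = (y - 5)*(y + 3)*(y - 5)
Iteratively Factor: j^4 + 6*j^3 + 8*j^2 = (j + 2)*(j^3 + 4*j^2) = (j + 2)*(j + 4)*(j^2) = j*(j + 2)*(j + 4)*(j)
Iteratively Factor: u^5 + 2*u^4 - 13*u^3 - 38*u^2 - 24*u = (u + 1)*(u^4 + u^3 - 14*u^2 - 24*u) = u*(u + 1)*(u^3 + u^2 - 14*u - 24) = u*(u + 1)*(u + 3)*(u^2 - 2*u - 8) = u*(u + 1)*(u + 2)*(u + 3)*(u - 4)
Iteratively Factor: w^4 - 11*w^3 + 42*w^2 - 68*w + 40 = (w - 2)*(w^3 - 9*w^2 + 24*w - 20) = (w - 2)^2*(w^2 - 7*w + 10) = (w - 5)*(w - 2)^2*(w - 2)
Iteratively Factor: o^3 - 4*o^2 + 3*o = (o - 1)*(o^2 - 3*o) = o*(o - 1)*(o - 3)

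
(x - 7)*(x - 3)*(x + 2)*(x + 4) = x^4 - 4*x^3 - 31*x^2 + 46*x + 168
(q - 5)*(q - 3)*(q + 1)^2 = q^4 - 6*q^3 + 22*q + 15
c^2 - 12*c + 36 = (c - 6)^2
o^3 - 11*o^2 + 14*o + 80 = (o - 8)*(o - 5)*(o + 2)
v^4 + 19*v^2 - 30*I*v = v*(v - 3*I)*(v - 2*I)*(v + 5*I)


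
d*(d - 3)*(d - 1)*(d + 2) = d^4 - 2*d^3 - 5*d^2 + 6*d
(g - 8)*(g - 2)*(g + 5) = g^3 - 5*g^2 - 34*g + 80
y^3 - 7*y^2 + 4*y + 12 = (y - 6)*(y - 2)*(y + 1)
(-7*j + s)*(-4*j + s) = 28*j^2 - 11*j*s + s^2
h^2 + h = h*(h + 1)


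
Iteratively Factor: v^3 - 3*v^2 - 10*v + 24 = (v - 4)*(v^2 + v - 6) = (v - 4)*(v + 3)*(v - 2)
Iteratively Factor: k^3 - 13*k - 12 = (k + 1)*(k^2 - k - 12) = (k - 4)*(k + 1)*(k + 3)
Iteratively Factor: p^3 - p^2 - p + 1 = (p - 1)*(p^2 - 1) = (p - 1)*(p + 1)*(p - 1)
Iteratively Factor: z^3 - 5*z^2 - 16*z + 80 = (z - 4)*(z^2 - z - 20) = (z - 5)*(z - 4)*(z + 4)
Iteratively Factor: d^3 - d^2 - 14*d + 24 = (d - 3)*(d^2 + 2*d - 8) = (d - 3)*(d + 4)*(d - 2)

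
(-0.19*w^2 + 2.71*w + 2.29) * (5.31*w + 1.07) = -1.0089*w^3 + 14.1868*w^2 + 15.0596*w + 2.4503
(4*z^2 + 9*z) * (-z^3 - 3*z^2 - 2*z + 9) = -4*z^5 - 21*z^4 - 35*z^3 + 18*z^2 + 81*z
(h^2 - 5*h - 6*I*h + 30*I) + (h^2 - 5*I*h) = 2*h^2 - 5*h - 11*I*h + 30*I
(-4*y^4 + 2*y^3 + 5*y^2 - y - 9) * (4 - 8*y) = 32*y^5 - 32*y^4 - 32*y^3 + 28*y^2 + 68*y - 36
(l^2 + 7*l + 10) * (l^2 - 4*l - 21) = l^4 + 3*l^3 - 39*l^2 - 187*l - 210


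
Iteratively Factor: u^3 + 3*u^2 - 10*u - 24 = (u + 4)*(u^2 - u - 6) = (u + 2)*(u + 4)*(u - 3)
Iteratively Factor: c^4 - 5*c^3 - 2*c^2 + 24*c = (c + 2)*(c^3 - 7*c^2 + 12*c) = c*(c + 2)*(c^2 - 7*c + 12) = c*(c - 4)*(c + 2)*(c - 3)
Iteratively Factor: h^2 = (h)*(h)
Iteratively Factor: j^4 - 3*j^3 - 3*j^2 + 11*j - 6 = (j + 2)*(j^3 - 5*j^2 + 7*j - 3) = (j - 1)*(j + 2)*(j^2 - 4*j + 3) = (j - 1)^2*(j + 2)*(j - 3)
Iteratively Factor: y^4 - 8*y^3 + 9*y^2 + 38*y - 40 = (y + 2)*(y^3 - 10*y^2 + 29*y - 20) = (y - 5)*(y + 2)*(y^2 - 5*y + 4) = (y - 5)*(y - 1)*(y + 2)*(y - 4)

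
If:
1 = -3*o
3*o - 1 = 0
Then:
No Solution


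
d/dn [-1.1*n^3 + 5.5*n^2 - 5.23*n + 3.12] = -3.3*n^2 + 11.0*n - 5.23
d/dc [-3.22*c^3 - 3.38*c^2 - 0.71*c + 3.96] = -9.66*c^2 - 6.76*c - 0.71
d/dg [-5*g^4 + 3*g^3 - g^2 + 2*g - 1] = -20*g^3 + 9*g^2 - 2*g + 2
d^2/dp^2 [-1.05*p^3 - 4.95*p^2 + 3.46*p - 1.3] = -6.3*p - 9.9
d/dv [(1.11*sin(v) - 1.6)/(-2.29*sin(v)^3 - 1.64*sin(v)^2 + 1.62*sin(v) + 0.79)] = (5.0838*sin(v)^3 - 9.1716*sin(v)^2 - 5.248*sin(v) + 3.4689)*cos(v)/(5.2441*sin(v)^6 + 7.5112*sin(v)^5 - 4.73*sin(v)^4 - 8.9318*sin(v)^3 + 0.0332000000000003*sin(v)^2 + 2.5596*sin(v) + 0.6241)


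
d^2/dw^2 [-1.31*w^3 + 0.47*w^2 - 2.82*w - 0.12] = 0.94 - 7.86*w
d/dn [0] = 0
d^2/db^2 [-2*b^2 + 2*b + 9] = -4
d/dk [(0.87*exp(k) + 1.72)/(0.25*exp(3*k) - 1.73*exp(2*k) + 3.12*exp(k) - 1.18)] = (-0.435*exp(3*k) + 0.2151*exp(2*k) + 5.9512*exp(k) - 6.393)*exp(k)/(0.0625*exp(6*k) - 0.865*exp(5*k) + 4.5529*exp(4*k) - 11.3852*exp(3*k) + 13.8172*exp(2*k) - 7.3632*exp(k) + 1.3924)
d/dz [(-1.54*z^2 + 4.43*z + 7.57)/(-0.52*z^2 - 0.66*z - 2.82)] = (3.32*z^2 + 16.5584*z - 7.4964)/(0.2704*z^4 + 0.6864*z^3 + 3.3684*z^2 + 3.7224*z + 7.9524)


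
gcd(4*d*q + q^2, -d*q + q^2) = q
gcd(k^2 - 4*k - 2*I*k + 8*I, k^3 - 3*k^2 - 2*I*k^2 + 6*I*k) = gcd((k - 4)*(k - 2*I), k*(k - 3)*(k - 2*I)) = k - 2*I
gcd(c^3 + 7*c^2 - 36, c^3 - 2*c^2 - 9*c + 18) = c^2 + c - 6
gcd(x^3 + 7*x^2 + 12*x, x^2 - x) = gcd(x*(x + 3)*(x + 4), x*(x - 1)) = x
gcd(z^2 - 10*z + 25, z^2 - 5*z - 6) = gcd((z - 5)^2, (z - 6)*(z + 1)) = 1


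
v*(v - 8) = v^2 - 8*v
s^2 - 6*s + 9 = (s - 3)^2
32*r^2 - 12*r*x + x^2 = (-8*r + x)*(-4*r + x)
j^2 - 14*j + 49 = (j - 7)^2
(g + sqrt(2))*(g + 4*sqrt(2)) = g^2 + 5*sqrt(2)*g + 8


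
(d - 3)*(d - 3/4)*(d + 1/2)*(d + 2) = d^4 - 5*d^3/4 - 49*d^2/8 + 15*d/8 + 9/4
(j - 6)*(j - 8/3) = j^2 - 26*j/3 + 16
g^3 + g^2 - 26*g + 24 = (g - 4)*(g - 1)*(g + 6)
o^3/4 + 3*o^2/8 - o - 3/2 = (o/4 + 1/2)*(o - 2)*(o + 3/2)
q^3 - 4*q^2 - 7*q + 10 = (q - 5)*(q - 1)*(q + 2)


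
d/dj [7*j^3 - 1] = 21*j^2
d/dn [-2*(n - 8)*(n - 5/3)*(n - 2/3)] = -6*n^2 + 124*n/3 - 356/9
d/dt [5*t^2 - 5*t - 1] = 10*t - 5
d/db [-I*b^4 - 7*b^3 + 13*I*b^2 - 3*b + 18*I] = -4*I*b^3 - 21*b^2 + 26*I*b - 3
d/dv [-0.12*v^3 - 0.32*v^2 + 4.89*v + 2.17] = -0.36*v^2 - 0.64*v + 4.89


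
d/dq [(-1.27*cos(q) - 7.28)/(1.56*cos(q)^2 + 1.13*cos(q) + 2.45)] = (1.9812*sin(q)^2 - 22.7136*cos(q) - 7.0961)*sin(q)/(1.56*cos(q)^2 + 1.13*cos(q) + 2.45)^2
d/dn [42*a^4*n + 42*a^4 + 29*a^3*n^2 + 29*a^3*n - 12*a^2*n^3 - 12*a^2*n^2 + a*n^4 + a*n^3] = a*(42*a^3 + 58*a^2*n + 29*a^2 - 36*a*n^2 - 24*a*n + 4*n^3 + 3*n^2)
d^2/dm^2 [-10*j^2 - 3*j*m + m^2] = 2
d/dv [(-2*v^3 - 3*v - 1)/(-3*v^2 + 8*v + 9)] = (6*v^4 - 32*v^3 - 63*v^2 - 6*v - 19)/(9*v^4 - 48*v^3 + 10*v^2 + 144*v + 81)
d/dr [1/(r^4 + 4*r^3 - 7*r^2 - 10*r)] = 2*(-2*r^3 - 6*r^2 + 7*r + 5)/(r^2*(r^3 + 4*r^2 - 7*r - 10)^2)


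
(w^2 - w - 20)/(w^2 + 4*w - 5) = (w^2 - w - 20)/(w^2 + 4*w - 5)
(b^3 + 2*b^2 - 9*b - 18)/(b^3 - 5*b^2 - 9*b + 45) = (b + 2)/(b - 5)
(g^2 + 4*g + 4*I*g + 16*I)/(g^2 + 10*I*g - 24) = (g + 4)/(g + 6*I)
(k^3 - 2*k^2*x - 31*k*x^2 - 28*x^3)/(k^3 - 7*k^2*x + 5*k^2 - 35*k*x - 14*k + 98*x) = (k^2 + 5*k*x + 4*x^2)/(k^2 + 5*k - 14)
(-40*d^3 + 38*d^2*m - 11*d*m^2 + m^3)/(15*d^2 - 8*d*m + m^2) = (-8*d^2 + 6*d*m - m^2)/(3*d - m)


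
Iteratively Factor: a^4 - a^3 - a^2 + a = (a - 1)*(a^3 - a) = a*(a - 1)*(a^2 - 1) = a*(a - 1)^2*(a + 1)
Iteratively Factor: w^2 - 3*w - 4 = (w + 1)*(w - 4)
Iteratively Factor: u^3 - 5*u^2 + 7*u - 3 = (u - 1)*(u^2 - 4*u + 3) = (u - 3)*(u - 1)*(u - 1)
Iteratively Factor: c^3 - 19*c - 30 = (c - 5)*(c^2 + 5*c + 6) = (c - 5)*(c + 2)*(c + 3)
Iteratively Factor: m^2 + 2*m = (m)*(m + 2)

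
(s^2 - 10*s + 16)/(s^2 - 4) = (s - 8)/(s + 2)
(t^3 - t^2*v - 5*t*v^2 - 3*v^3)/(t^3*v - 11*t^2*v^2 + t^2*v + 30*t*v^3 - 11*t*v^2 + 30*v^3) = (t^3 - t^2*v - 5*t*v^2 - 3*v^3)/(v*(t^3 - 11*t^2*v + t^2 + 30*t*v^2 - 11*t*v + 30*v^2))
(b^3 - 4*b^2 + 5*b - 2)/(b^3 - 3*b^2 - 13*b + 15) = (b^2 - 3*b + 2)/(b^2 - 2*b - 15)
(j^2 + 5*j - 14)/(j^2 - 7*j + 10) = (j + 7)/(j - 5)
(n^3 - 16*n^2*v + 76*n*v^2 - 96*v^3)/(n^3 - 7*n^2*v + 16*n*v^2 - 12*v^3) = (n^2 - 14*n*v + 48*v^2)/(n^2 - 5*n*v + 6*v^2)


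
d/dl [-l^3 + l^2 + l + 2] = -3*l^2 + 2*l + 1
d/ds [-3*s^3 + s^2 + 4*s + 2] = -9*s^2 + 2*s + 4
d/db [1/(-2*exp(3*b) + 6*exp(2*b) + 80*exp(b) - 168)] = (3*exp(2*b) - 6*exp(b) - 40)*exp(b)/(2*(exp(3*b) - 3*exp(2*b) - 40*exp(b) + 84)^2)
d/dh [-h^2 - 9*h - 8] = -2*h - 9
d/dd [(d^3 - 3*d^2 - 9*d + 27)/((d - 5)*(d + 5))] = (d^4 - 66*d^2 + 96*d + 225)/(d^4 - 50*d^2 + 625)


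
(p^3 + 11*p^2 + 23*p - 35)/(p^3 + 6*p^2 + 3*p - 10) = (p + 7)/(p + 2)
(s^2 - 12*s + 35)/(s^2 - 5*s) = (s - 7)/s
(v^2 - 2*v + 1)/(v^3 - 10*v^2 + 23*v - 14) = (v - 1)/(v^2 - 9*v + 14)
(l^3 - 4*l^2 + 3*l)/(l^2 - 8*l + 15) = l*(l - 1)/(l - 5)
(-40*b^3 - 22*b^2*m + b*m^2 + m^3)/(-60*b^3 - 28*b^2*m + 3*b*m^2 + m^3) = (4*b + m)/(6*b + m)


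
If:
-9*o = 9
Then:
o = -1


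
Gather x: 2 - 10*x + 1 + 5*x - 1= 2 - 5*x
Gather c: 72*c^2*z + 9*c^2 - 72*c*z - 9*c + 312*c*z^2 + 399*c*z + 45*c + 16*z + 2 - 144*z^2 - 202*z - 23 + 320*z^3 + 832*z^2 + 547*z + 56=c^2*(72*z + 9) + c*(312*z^2 + 327*z + 36) + 320*z^3 + 688*z^2 + 361*z + 35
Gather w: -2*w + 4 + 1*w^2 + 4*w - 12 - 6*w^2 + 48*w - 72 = -5*w^2 + 50*w - 80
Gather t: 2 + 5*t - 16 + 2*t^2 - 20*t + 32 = 2*t^2 - 15*t + 18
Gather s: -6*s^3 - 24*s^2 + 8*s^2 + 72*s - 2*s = -6*s^3 - 16*s^2 + 70*s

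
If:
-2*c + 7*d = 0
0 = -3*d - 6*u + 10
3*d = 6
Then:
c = 7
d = 2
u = 2/3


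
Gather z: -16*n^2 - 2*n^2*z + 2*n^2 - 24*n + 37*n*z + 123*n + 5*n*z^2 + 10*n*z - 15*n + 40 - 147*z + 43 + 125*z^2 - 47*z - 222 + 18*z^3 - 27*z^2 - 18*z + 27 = -14*n^2 + 84*n + 18*z^3 + z^2*(5*n + 98) + z*(-2*n^2 + 47*n - 212) - 112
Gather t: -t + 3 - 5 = -t - 2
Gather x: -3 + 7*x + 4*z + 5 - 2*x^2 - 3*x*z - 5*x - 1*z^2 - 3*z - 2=-2*x^2 + x*(2 - 3*z) - z^2 + z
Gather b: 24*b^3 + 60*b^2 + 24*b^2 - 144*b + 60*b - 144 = 24*b^3 + 84*b^2 - 84*b - 144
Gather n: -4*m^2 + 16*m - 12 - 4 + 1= -4*m^2 + 16*m - 15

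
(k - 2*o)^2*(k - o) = k^3 - 5*k^2*o + 8*k*o^2 - 4*o^3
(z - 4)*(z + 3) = z^2 - z - 12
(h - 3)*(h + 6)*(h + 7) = h^3 + 10*h^2 + 3*h - 126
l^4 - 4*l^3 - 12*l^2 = l^2*(l - 6)*(l + 2)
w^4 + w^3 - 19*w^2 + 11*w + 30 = (w - 3)*(w - 2)*(w + 1)*(w + 5)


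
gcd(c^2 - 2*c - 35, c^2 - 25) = c + 5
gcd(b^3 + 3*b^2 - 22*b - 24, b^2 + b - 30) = b + 6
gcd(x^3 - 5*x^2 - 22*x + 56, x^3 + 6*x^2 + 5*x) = 1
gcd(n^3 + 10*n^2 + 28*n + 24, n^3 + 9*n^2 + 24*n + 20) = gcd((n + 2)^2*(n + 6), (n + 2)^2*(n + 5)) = n^2 + 4*n + 4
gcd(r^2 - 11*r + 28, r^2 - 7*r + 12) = r - 4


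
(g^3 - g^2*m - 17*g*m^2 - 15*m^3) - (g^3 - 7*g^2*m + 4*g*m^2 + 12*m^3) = 6*g^2*m - 21*g*m^2 - 27*m^3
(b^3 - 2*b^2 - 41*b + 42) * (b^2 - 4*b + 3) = b^5 - 6*b^4 - 30*b^3 + 200*b^2 - 291*b + 126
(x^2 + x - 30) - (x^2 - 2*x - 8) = 3*x - 22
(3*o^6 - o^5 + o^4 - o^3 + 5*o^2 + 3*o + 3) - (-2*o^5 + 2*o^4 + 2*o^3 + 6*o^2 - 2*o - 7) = 3*o^6 + o^5 - o^4 - 3*o^3 - o^2 + 5*o + 10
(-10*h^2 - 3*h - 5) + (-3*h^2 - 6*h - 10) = -13*h^2 - 9*h - 15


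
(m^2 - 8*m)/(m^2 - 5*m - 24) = m/(m + 3)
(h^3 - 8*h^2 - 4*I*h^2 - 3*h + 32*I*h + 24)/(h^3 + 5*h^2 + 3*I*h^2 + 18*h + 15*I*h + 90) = (h^2 - h*(8 + I) + 8*I)/(h^2 + h*(5 + 6*I) + 30*I)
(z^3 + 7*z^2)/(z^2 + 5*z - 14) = z^2/(z - 2)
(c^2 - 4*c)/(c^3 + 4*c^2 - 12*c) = (c - 4)/(c^2 + 4*c - 12)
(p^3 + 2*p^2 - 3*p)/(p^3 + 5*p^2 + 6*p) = (p - 1)/(p + 2)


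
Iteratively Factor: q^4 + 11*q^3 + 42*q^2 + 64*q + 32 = (q + 1)*(q^3 + 10*q^2 + 32*q + 32) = (q + 1)*(q + 4)*(q^2 + 6*q + 8) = (q + 1)*(q + 4)^2*(q + 2)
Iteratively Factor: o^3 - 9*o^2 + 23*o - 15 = (o - 3)*(o^2 - 6*o + 5) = (o - 3)*(o - 1)*(o - 5)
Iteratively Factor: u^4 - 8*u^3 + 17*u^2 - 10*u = (u - 5)*(u^3 - 3*u^2 + 2*u) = u*(u - 5)*(u^2 - 3*u + 2) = u*(u - 5)*(u - 2)*(u - 1)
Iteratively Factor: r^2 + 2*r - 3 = (r - 1)*(r + 3)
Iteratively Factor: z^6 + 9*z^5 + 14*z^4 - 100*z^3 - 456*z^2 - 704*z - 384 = (z + 2)*(z^5 + 7*z^4 - 100*z^2 - 256*z - 192) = (z + 2)^2*(z^4 + 5*z^3 - 10*z^2 - 80*z - 96) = (z + 2)^2*(z + 3)*(z^3 + 2*z^2 - 16*z - 32) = (z + 2)^3*(z + 3)*(z^2 - 16) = (z - 4)*(z + 2)^3*(z + 3)*(z + 4)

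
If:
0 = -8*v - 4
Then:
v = -1/2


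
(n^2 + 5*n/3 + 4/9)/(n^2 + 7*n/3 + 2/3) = (n + 4/3)/(n + 2)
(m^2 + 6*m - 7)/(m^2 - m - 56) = (m - 1)/(m - 8)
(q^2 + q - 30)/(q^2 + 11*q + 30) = (q - 5)/(q + 5)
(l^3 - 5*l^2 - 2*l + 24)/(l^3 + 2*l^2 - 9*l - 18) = (l - 4)/(l + 3)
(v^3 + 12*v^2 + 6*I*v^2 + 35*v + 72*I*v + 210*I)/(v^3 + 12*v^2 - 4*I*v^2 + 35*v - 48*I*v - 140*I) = (v + 6*I)/(v - 4*I)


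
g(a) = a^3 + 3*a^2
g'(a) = 3*a^2 + 6*a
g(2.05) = 21.22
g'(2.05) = 24.91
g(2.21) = 25.45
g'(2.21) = 27.91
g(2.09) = 22.23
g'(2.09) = 25.64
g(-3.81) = -11.76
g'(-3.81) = 20.69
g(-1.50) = 3.38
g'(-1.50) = -2.25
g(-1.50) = 3.38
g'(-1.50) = -2.25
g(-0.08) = 0.02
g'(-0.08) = -0.46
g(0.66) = 1.59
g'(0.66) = 5.27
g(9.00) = 972.00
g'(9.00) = 297.00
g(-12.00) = -1296.00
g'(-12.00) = 360.00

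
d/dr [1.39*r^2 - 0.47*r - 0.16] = 2.78*r - 0.47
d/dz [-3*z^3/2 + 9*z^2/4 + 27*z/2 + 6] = -9*z^2/2 + 9*z/2 + 27/2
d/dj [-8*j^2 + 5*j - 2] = 5 - 16*j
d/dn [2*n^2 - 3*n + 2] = 4*n - 3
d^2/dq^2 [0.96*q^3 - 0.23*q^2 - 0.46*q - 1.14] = 5.76*q - 0.46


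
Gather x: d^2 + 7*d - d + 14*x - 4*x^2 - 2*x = d^2 + 6*d - 4*x^2 + 12*x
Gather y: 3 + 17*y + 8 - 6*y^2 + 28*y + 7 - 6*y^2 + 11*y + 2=-12*y^2 + 56*y + 20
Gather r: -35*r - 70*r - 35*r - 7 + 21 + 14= 28 - 140*r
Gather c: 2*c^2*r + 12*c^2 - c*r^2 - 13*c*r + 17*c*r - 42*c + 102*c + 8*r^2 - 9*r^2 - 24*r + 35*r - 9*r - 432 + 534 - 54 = c^2*(2*r + 12) + c*(-r^2 + 4*r + 60) - r^2 + 2*r + 48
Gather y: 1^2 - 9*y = 1 - 9*y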